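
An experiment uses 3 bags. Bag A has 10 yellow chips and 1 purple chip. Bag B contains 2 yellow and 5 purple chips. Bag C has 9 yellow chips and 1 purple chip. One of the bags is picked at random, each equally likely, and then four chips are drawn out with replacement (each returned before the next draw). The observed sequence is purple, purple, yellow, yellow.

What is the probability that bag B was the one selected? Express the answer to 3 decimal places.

The likelihood of the observed sequence under each hypothesis: P(data | bag A) = (1/11)(1/11)(10/11)(10/11) = 0.0068301; P(data | bag B) = (5/7)(5/7)(2/7)(2/7) = 0.041649; P(data | bag C) = (1/10)(1/10)(9/10)(9/10) = 0.0081.
Weighting by the prior gives 1/3 · 0.0068301 = 0.0022767, 1/3 · 0.041649 = 0.013883, 1/3 · 0.0081 = 0.0027; with total 0.01886.
So P(bag B | data) = (0.013883) / (0.01886) = 0.73612.

0.736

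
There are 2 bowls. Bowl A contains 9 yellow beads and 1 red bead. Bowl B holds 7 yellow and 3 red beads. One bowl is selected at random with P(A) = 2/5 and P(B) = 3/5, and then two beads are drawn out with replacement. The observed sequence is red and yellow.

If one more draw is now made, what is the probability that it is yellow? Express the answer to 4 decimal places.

0.7444

Under each hypothesis, the probability of the observed sequence is: P(data | bowl A) = (1/10)(9/10) = 9/100; P(data | bowl B) = (3/10)(7/10) = 21/100.
Multiplying each by its prior: 2/5 · 9/100 = 9/250, 3/5 · 21/100 = 63/500; with total 81/500.
The posterior is then P(bowl A | data) = 2/9, P(bowl B | data) = 7/9.
The predictive probability is P(yellow next | data) = (9/10)(2/9) + (7/10)(7/9) = 67/90.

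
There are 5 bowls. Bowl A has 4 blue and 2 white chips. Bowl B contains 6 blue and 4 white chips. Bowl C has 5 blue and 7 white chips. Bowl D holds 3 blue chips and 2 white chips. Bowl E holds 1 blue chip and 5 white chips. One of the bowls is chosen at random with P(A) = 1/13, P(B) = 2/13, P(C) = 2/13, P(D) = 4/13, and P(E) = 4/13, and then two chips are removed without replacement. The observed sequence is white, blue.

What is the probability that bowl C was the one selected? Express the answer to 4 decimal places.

0.1659

Compute the likelihood of the observed sequence for each case: P(data | bowl A) = (2/6)(4/5) = 4/15; P(data | bowl B) = (4/10)(6/9) = 4/15; P(data | bowl C) = (7/12)(5/11) = 35/132; P(data | bowl D) = (2/5)(3/4) = 3/10; P(data | bowl E) = (5/6)(1/5) = 1/6.
Multiplying each by its prior: 1/13 · 4/15 = 4/195, 2/13 · 4/15 = 8/195, 2/13 · 35/132 = 35/858, 4/13 · 3/10 = 6/65, 4/13 · 1/6 = 2/39; with total 211/858.
Therefore the posterior P(bowl C | data) = (35/858) / (211/858) = 35/211.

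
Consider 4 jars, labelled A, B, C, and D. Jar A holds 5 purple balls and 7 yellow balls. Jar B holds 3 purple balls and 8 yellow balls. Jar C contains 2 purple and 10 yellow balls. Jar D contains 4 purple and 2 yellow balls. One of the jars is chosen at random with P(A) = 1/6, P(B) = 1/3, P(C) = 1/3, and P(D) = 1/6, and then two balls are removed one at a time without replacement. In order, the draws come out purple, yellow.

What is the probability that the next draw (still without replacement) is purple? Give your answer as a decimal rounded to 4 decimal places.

0.3409

For each hypothesis, P(data | H) works out to: P(data | jar A) = (5/12)(7/11) = 0.26515; P(data | jar B) = (3/11)(8/10) = 0.21818; P(data | jar C) = (2/12)(10/11) = 0.15152; P(data | jar D) = (4/6)(2/5) = 0.26667.
Multiplying each by its prior: 1/6 · 0.26515 = 0.044192, 1/3 · 0.21818 = 0.072727, 1/3 · 0.15152 = 0.050505, 1/6 · 0.26667 = 0.044444; these sum to 0.21187.
Normalising, the posterior is P(jar A | data) = 0.20858, P(jar B | data) = 0.34327, P(jar C | data) = 0.23838, P(jar D | data) = 0.20977.
Averaging over the posterior, P(purple next | data) = (2/5)(0.20858) + (2/9)(0.34327) + (1/10)(0.23838) + (3/4)(0.20977) = 0.34088.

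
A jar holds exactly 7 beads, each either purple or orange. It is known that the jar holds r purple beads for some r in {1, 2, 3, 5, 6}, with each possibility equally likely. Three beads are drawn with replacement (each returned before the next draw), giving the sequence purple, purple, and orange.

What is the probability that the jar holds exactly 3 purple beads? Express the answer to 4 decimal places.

Compute the likelihood of the observed sequence for each case: P(data | r = 1) = (1/7)(1/7)(6/7) = 0.017493; P(data | r = 2) = (2/7)(2/7)(5/7) = 0.058309; P(data | r = 3) = (3/7)(3/7)(4/7) = 0.10496; P(data | r = 5) = (5/7)(5/7)(2/7) = 0.14577; P(data | r = 6) = (6/7)(6/7)(1/7) = 0.10496.
Weighting by the prior gives 1/5 · 0.017493 = 0.0034985, 1/5 · 0.058309 = 0.011662, 1/5 · 0.10496 = 0.020991, 1/5 · 0.14577 = 0.029155, 1/5 · 0.10496 = 0.020991; these sum to 0.086297.
Hence P(r = 3 | data) = (0.020991) / (0.086297) = 0.24324.

0.2432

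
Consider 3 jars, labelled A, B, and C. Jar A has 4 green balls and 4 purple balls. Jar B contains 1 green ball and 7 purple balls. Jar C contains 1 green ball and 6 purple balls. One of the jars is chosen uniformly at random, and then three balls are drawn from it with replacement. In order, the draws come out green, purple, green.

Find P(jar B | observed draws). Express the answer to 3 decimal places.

0.088

For each hypothesis, P(data | H) works out to: P(data | jar A) = (4/8)(4/8)(4/8) = 0.125; P(data | jar B) = (1/8)(7/8)(1/8) = 0.013672; P(data | jar C) = (1/7)(6/7)(1/7) = 0.017493.
Weighting by the prior gives 1/3 · 0.125 = 0.041667, 1/3 · 0.013672 = 0.0045573, 1/3 · 0.017493 = 0.0058309; with total 0.052055.
By Bayes' rule, P(jar B | data) = (0.0045573) / (0.052055) = 0.087548.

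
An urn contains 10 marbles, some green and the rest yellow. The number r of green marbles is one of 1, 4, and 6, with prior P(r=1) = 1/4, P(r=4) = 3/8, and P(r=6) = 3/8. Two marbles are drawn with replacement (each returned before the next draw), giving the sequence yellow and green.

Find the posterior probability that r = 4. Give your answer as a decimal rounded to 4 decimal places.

Compute the likelihood of the observed sequence for each case: P(data | r = 1) = (9/10)(1/10) = 9/100; P(data | r = 4) = (6/10)(4/10) = 6/25; P(data | r = 6) = (4/10)(6/10) = 6/25.
The prior-weighted likelihoods are 1/4 · 9/100 = 9/400, 3/8 · 6/25 = 9/100, 3/8 · 6/25 = 9/100; summing to 81/400.
Hence P(r = 4 | data) = (9/100) / (81/400) = 4/9.

0.4444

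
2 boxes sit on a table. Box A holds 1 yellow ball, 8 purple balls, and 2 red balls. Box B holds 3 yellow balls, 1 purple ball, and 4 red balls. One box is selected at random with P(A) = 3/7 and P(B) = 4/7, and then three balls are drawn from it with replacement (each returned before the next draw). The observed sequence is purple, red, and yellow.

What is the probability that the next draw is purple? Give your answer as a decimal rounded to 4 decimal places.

The likelihood of the observed sequence under each hypothesis: P(data | box A) = (8/11)(2/11)(1/11) = 0.012021; P(data | box B) = (1/8)(4/8)(3/8) = 0.023438.
The prior-weighted likelihoods are 3/7 · 0.012021 = 0.0051519, 4/7 · 0.023438 = 0.013393; these sum to 0.018545.
The posterior is then P(box A | data) = 0.27781, P(box B | data) = 0.72219.
Averaging over the posterior, P(purple next | data) = (8/11)(0.27781) + (1/8)(0.72219) = 0.29232.

0.2923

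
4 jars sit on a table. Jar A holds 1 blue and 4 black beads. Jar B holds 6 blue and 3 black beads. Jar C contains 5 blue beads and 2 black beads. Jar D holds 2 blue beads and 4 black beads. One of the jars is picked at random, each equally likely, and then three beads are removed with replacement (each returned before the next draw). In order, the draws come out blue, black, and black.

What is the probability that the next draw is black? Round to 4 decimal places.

0.5936

The likelihood of the observed sequence under each hypothesis: P(data | jar A) = (1/5)(4/5)(4/5) = 0.128; P(data | jar B) = (6/9)(3/9)(3/9) = 0.074074; P(data | jar C) = (5/7)(2/7)(2/7) = 0.058309; P(data | jar D) = (2/6)(4/6)(4/6) = 0.14815.
The prior-weighted likelihoods are 1/4 · 0.128 = 0.032, 1/4 · 0.074074 = 0.018519, 1/4 · 0.058309 = 0.014577, 1/4 · 0.14815 = 0.037037; with total 0.10213.
The posterior is then P(jar A | data) = 0.31332, P(jar B | data) = 0.18132, P(jar C | data) = 0.14273, P(jar D | data) = 0.36264.
Averaging over the posterior, P(black next | data) = (4/5)(0.31332) + (1/3)(0.18132) + (2/7)(0.14273) + (2/3)(0.36264) = 0.59363.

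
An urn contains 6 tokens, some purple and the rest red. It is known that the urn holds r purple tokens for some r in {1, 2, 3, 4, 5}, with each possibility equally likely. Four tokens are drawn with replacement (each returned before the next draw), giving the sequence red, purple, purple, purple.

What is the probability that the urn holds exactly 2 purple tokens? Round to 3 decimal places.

0.086

The likelihood of the observed sequence under each hypothesis: P(data | r = 1) = (5/6)(1/6)(1/6)(1/6) = 0.003858; P(data | r = 2) = (4/6)(2/6)(2/6)(2/6) = 0.024691; P(data | r = 3) = (3/6)(3/6)(3/6)(3/6) = 0.0625; P(data | r = 4) = (2/6)(4/6)(4/6)(4/6) = 0.098765; P(data | r = 5) = (1/6)(5/6)(5/6)(5/6) = 0.096451.
Weighting by the prior gives 1/5 · 0.003858 = 0.0007716, 1/5 · 0.024691 = 0.0049383, 1/5 · 0.0625 = 0.0125, 1/5 · 0.098765 = 0.019753, 1/5 · 0.096451 = 0.01929; these sum to 0.057253.
By Bayes' rule, P(r = 2 | data) = (0.0049383) / (0.057253) = 0.086253.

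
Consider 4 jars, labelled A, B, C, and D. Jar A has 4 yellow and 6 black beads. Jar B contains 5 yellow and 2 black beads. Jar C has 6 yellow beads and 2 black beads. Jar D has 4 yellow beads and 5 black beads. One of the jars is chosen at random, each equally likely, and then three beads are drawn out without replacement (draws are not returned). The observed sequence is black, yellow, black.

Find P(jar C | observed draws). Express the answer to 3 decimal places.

0.087

Compute the likelihood of the observed sequence for each case: P(data | jar A) = (6/10)(4/9)(5/8) = 0.16667; P(data | jar B) = (2/7)(5/6)(1/5) = 0.047619; P(data | jar C) = (2/8)(6/7)(1/6) = 0.035714; P(data | jar D) = (5/9)(4/8)(4/7) = 0.15873.
The prior-weighted likelihoods are 1/4 · 0.16667 = 0.041667, 1/4 · 0.047619 = 0.011905, 1/4 · 0.035714 = 0.0089286, 1/4 · 0.15873 = 0.039683; with total 0.10218.
So P(jar C | data) = (0.0089286) / (0.10218) = 0.087379.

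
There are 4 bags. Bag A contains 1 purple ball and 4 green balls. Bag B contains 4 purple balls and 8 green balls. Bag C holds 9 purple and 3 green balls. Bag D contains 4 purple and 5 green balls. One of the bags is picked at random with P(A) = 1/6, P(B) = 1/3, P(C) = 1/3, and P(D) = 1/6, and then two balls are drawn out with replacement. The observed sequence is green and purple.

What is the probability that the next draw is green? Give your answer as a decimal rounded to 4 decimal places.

The likelihood of the observed sequence under each hypothesis: P(data | bag A) = (4/5)(1/5) = 0.16; P(data | bag B) = (8/12)(4/12) = 0.22222; P(data | bag C) = (3/12)(9/12) = 0.1875; P(data | bag D) = (5/9)(4/9) = 0.24691.
The prior-weighted likelihoods are 1/6 · 0.16 = 0.026667, 1/3 · 0.22222 = 0.074074, 1/3 · 0.1875 = 0.0625, 1/6 · 0.24691 = 0.041152; these sum to 0.20439.
Dividing through by the total gives posterior P(bag A | data) = 0.13047, P(bag B | data) = 0.36241, P(bag C | data) = 0.30578, P(bag D | data) = 0.20134.
So P(green next | data) = Σ P(green next | H) P(H | data) = (4/5)(0.13047) + (2/3)(0.36241) + (1/4)(0.30578) + (5/9)(0.20134) = 0.53428.

0.5343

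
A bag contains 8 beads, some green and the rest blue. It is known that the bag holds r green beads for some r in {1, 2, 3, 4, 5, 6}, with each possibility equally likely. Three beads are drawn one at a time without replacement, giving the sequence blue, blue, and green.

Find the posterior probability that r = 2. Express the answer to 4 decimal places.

Under each hypothesis, the probability of the observed sequence is: P(data | r = 1) = (7/8)(6/7)(1/6) = 1/8; P(data | r = 2) = (6/8)(5/7)(2/6) = 5/28; P(data | r = 3) = (5/8)(4/7)(3/6) = 5/28; P(data | r = 4) = (4/8)(3/7)(4/6) = 1/7; P(data | r = 5) = (3/8)(2/7)(5/6) = 5/56; P(data | r = 6) = (2/8)(1/7)(6/6) = 1/28.
The prior-weighted likelihoods are 1/6 · 1/8 = 1/48, 1/6 · 5/28 = 5/168, 1/6 · 5/28 = 5/168, 1/6 · 1/7 = 1/42, 1/6 · 5/56 = 5/336, 1/6 · 1/28 = 1/168; with total 1/8.
Hence P(r = 2 | data) = (5/168) / (1/8) = 5/21.

0.2381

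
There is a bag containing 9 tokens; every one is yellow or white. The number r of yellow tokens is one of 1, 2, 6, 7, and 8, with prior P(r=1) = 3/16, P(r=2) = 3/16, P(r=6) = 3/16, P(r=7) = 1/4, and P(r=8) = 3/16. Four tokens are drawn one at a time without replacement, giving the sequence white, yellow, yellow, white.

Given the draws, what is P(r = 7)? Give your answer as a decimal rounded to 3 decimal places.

The likelihood of the observed sequence under each hypothesis: P(data | r = 1) = (8/9)(1/8)(0/7) = 0; P(data | r = 2) = (7/9)(2/8)(1/7)(6/6) = 0.027778; P(data | r = 6) = (3/9)(6/8)(5/7)(2/6) = 0.059524; P(data | r = 7) = (2/9)(7/8)(6/7)(1/6) = 0.027778; P(data | r = 8) = (1/9)(8/8)(7/7)(0/6) = 0.
Multiplying each by its prior: 3/16 · 0 = 0, 3/16 · 0.027778 = 0.0052083, 3/16 · 0.059524 = 0.011161, 1/4 · 0.027778 = 0.0069444, 3/16 · 0 = 0; with total 0.023313.
So P(r = 7 | data) = (0.0069444) / (0.023313) = 0.29787.

0.298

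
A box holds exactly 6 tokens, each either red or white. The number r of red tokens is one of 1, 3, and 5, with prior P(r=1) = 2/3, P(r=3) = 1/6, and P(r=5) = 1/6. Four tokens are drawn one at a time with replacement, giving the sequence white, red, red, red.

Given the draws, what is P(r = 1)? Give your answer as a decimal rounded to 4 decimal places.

Under each hypothesis, the probability of the observed sequence is: P(data | r = 1) = (5/6)(1/6)(1/6)(1/6) = 0.003858; P(data | r = 3) = (3/6)(3/6)(3/6)(3/6) = 0.0625; P(data | r = 5) = (1/6)(5/6)(5/6)(5/6) = 0.096451.
Multiplying each by its prior: 2/3 · 0.003858 = 0.002572, 1/6 · 0.0625 = 0.010417, 1/6 · 0.096451 = 0.016075; with total 0.029064.
So P(r = 1 | data) = (0.002572) / (0.029064) = 0.088496.

0.0885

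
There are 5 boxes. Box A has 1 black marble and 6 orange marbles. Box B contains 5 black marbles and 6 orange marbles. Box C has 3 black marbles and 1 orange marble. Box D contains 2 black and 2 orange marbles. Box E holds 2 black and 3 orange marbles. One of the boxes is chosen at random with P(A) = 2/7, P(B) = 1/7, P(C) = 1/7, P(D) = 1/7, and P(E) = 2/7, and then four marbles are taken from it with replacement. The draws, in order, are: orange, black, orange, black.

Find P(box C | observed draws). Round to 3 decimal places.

For each hypothesis, P(data | H) works out to: P(data | box A) = (6/7)(1/7)(6/7)(1/7) = 0.014994; P(data | box B) = (6/11)(5/11)(6/11)(5/11) = 0.061471; P(data | box C) = (1/4)(3/4)(1/4)(3/4) = 0.035156; P(data | box D) = (2/4)(2/4)(2/4)(2/4) = 0.0625; P(data | box E) = (3/5)(2/5)(3/5)(2/5) = 0.0576.
Multiplying each by its prior: 2/7 · 0.014994 = 0.0042839, 1/7 · 0.061471 = 0.0087816, 1/7 · 0.035156 = 0.0050223, 1/7 · 0.0625 = 0.0089286, 2/7 · 0.0576 = 0.016457; with total 0.043474.
Therefore the posterior P(box C | data) = (0.0050223) / (0.043474) = 0.11553.

0.116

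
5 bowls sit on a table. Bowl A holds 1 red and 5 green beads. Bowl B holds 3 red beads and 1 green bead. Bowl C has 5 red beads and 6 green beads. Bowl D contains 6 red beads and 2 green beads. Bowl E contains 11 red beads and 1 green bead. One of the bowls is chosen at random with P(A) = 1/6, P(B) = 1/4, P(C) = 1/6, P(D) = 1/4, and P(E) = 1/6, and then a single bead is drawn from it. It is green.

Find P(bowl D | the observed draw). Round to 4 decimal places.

0.1695

Under each hypothesis, the probability of this draw is: P(data | bowl A) = (5/6) = 5/6; P(data | bowl B) = (1/4) = 1/4; P(data | bowl C) = (6/11) = 6/11; P(data | bowl D) = (2/8) = 1/4; P(data | bowl E) = (1/12) = 1/12.
Weighting by the prior gives 1/6 · 5/6 = 5/36, 1/4 · 1/4 = 1/16, 1/6 · 6/11 = 1/11, 1/4 · 1/4 = 1/16, 1/6 · 1/12 = 1/72; summing to 73/198.
Hence P(bowl D | data) = (1/16) / (73/198) = 99/584.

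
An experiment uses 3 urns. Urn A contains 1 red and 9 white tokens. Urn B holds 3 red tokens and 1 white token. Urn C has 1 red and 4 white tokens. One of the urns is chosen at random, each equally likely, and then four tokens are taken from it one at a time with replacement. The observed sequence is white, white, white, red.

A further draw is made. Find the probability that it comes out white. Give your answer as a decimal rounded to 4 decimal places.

For each hypothesis, P(data | H) works out to: P(data | urn A) = (9/10)(9/10)(9/10)(1/10) = 0.0729; P(data | urn B) = (1/4)(1/4)(1/4)(3/4) = 0.011719; P(data | urn C) = (4/5)(4/5)(4/5)(1/5) = 0.1024.
Multiplying each by its prior: 1/3 · 0.0729 = 0.0243, 1/3 · 0.011719 = 0.0039062, 1/3 · 0.1024 = 0.034133; these sum to 0.06234.
Dividing through by the total gives posterior P(urn A | data) = 0.3898, P(urn B | data) = 0.062661, P(urn C | data) = 0.54754.
So P(white next | data) = Σ P(white next | H) P(H | data) = (9/10)(0.3898) + (1/4)(0.062661) + (4/5)(0.54754) = 0.80452.

0.8045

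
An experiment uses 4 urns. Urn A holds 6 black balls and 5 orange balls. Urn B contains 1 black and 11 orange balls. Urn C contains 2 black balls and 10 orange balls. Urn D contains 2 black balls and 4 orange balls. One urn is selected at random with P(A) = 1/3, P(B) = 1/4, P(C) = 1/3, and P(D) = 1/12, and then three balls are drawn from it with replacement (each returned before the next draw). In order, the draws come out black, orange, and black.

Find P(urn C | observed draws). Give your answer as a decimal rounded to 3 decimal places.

For each hypothesis, P(data | H) works out to: P(data | urn A) = (6/11)(5/11)(6/11) = 0.13524; P(data | urn B) = (1/12)(11/12)(1/12) = 0.0063657; P(data | urn C) = (2/12)(10/12)(2/12) = 0.023148; P(data | urn D) = (2/6)(4/6)(2/6) = 0.074074.
Multiplying each by its prior: 1/3 · 0.13524 = 0.045079, 1/4 · 0.0063657 = 0.0015914, 1/3 · 0.023148 = 0.007716, 1/12 · 0.074074 = 0.0061728; with total 0.060559.
By Bayes' rule, P(urn C | data) = (0.007716) / (0.060559) = 0.12741.

0.127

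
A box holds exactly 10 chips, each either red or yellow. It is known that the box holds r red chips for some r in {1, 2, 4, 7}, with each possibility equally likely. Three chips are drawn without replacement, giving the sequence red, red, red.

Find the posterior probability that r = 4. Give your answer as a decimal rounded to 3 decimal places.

0.103

For each hypothesis, P(data | H) works out to: P(data | r = 1) = (1/10)(0/9) = 0; P(data | r = 2) = (2/10)(1/9)(0/8) = 0; P(data | r = 4) = (4/10)(3/9)(2/8) = 1/30; P(data | r = 7) = (7/10)(6/9)(5/8) = 7/24.
Multiplying each by its prior: 1/4 · 0 = 0, 1/4 · 0 = 0, 1/4 · 1/30 = 1/120, 1/4 · 7/24 = 7/96; with total 13/160.
Therefore the posterior P(r = 4 | data) = (1/120) / (13/160) = 4/39.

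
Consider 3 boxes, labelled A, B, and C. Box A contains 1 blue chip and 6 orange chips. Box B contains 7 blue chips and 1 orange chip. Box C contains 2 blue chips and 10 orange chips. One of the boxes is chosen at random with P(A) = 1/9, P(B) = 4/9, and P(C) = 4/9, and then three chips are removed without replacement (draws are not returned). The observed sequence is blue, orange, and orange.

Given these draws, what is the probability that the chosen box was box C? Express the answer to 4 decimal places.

0.7925

Compute the likelihood of the observed sequence for each case: P(data | box A) = (1/7)(6/6)(5/5) = 1/7; P(data | box B) = (7/8)(1/7)(0/6) = 0; P(data | box C) = (2/12)(10/11)(9/10) = 3/22.
The prior-weighted likelihoods are 1/9 · 1/7 = 1/63, 4/9 · 0 = 0, 4/9 · 3/22 = 2/33; these sum to 53/693.
Hence P(box C | data) = (2/33) / (53/693) = 42/53.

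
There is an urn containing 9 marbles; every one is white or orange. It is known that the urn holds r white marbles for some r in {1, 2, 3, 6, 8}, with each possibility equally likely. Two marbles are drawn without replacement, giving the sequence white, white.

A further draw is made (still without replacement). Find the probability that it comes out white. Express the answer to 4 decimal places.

0.7021

For each hypothesis, P(data | H) works out to: P(data | r = 1) = (1/9)(0/8) = 0; P(data | r = 2) = (2/9)(1/8) = 1/36; P(data | r = 3) = (3/9)(2/8) = 1/12; P(data | r = 6) = (6/9)(5/8) = 5/12; P(data | r = 8) = (8/9)(7/8) = 7/9.
Multiplying each by its prior: 1/5 · 0 = 0, 1/5 · 1/36 = 1/180, 1/5 · 1/12 = 1/60, 1/5 · 5/12 = 1/12, 1/5 · 7/9 = 7/45; these sum to 47/180.
The posterior is then P(r = 1 | data) = 0, P(r = 2 | data) = 1/47, P(r = 3 | data) = 3/47, P(r = 6 | data) = 15/47, P(r = 8 | data) = 28/47.
The predictive probability is P(white next | data) = (0)(1/47) + (1/7)(3/47) + (4/7)(15/47) + (6/7)(28/47) = 33/47.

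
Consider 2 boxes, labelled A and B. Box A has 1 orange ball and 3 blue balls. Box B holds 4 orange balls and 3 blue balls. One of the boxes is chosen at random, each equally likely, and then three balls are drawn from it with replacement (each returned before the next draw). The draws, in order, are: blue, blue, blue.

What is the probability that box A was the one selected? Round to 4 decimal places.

0.8428

The likelihood of the observed sequence under each hypothesis: P(data | box A) = (3/4)(3/4)(3/4) = 0.42188; P(data | box B) = (3/7)(3/7)(3/7) = 0.078717.
The prior-weighted likelihoods are 1/2 · 0.42188 = 0.21094, 1/2 · 0.078717 = 0.039359; these sum to 0.2503.
Therefore the posterior P(box A | data) = (0.21094) / (0.2503) = 0.84275.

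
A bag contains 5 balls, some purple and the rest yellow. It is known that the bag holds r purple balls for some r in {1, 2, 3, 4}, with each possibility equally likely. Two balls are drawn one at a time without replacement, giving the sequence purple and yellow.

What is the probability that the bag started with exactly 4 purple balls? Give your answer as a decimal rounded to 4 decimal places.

The likelihood of the observed sequence under each hypothesis: P(data | r = 1) = (1/5)(4/4) = 1/5; P(data | r = 2) = (2/5)(3/4) = 3/10; P(data | r = 3) = (3/5)(2/4) = 3/10; P(data | r = 4) = (4/5)(1/4) = 1/5.
Multiplying each by its prior: 1/4 · 1/5 = 1/20, 1/4 · 3/10 = 3/40, 1/4 · 3/10 = 3/40, 1/4 · 1/5 = 1/20; with total 1/4.
By Bayes' rule, P(r = 4 | data) = (1/20) / (1/4) = 1/5.

0.2000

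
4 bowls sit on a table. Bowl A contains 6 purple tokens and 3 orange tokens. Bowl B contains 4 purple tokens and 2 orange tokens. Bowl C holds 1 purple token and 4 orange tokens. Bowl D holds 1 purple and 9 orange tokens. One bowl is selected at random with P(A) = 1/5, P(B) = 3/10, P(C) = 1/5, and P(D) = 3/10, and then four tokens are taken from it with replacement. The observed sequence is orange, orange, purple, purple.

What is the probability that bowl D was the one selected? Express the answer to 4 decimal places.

0.0754

The likelihood of the observed sequence under each hypothesis: P(data | bowl A) = (3/9)(3/9)(6/9)(6/9) = 0.049383; P(data | bowl B) = (2/6)(2/6)(4/6)(4/6) = 0.049383; P(data | bowl C) = (4/5)(4/5)(1/5)(1/5) = 0.0256; P(data | bowl D) = (9/10)(9/10)(1/10)(1/10) = 0.0081.
The prior-weighted likelihoods are 1/5 · 0.049383 = 0.0098765, 3/10 · 0.049383 = 0.014815, 1/5 · 0.0256 = 0.00512, 3/10 · 0.0081 = 0.00243; with total 0.032241.
By Bayes' rule, P(bowl D | data) = (0.00243) / (0.032241) = 0.075369.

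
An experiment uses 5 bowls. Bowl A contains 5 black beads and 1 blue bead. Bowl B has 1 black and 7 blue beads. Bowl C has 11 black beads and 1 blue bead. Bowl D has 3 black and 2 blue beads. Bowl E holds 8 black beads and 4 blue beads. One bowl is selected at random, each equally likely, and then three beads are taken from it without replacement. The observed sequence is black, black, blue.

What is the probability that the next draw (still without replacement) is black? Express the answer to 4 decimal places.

Under each hypothesis, the probability of the observed sequence is: P(data | bowl A) = (5/6)(4/5)(1/4) = 0.16667; P(data | bowl B) = (1/8)(0/7) = 0; P(data | bowl C) = (11/12)(10/11)(1/10) = 0.083333; P(data | bowl D) = (3/5)(2/4)(2/3) = 0.2; P(data | bowl E) = (8/12)(7/11)(4/10) = 0.1697.
The prior-weighted likelihoods are 1/5 · 0.16667 = 0.033333, 1/5 · 0 = 0, 1/5 · 0.083333 = 0.016667, 1/5 · 0.2 = 0.04, 1/5 · 0.1697 = 0.033939; summing to 0.12394.
Normalising, the posterior is P(bowl A | data) = 0.26895, P(bowl B | data) = 0, P(bowl C | data) = 0.13447, P(bowl D | data) = 0.32274, P(bowl E | data) = 0.27384.
Averaging over the posterior, P(black next | data) = (1)(0.26895) + (1)(0.13447) + (1/2)(0.32274) + (2/3)(0.27384) = 0.74735.

0.7474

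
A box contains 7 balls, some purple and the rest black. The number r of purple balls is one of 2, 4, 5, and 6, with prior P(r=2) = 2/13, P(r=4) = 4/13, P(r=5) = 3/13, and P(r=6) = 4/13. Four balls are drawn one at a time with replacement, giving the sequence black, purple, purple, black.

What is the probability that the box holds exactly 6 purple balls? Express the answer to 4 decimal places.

0.1180

The likelihood of the observed sequence under each hypothesis: P(data | r = 2) = (5/7)(2/7)(2/7)(5/7) = 0.041649; P(data | r = 4) = (3/7)(4/7)(4/7)(3/7) = 0.059975; P(data | r = 5) = (2/7)(5/7)(5/7)(2/7) = 0.041649; P(data | r = 6) = (1/7)(6/7)(6/7)(1/7) = 0.014994.
The prior-weighted likelihoods are 2/13 · 0.041649 = 0.0064076, 4/13 · 0.059975 = 0.018454, 3/13 · 0.041649 = 0.0096114, 4/13 · 0.014994 = 0.0046135; with total 0.039086.
Hence P(r = 6 | data) = (0.0046135) / (0.039086) = 0.11803.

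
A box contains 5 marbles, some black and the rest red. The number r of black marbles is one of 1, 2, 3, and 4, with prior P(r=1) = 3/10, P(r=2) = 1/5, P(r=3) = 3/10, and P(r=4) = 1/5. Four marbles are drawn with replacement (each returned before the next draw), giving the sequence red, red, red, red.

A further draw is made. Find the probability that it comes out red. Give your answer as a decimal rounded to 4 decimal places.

The likelihood of the observed sequence under each hypothesis: P(data | r = 1) = (4/5)(4/5)(4/5)(4/5) = 0.4096; P(data | r = 2) = (3/5)(3/5)(3/5)(3/5) = 0.1296; P(data | r = 3) = (2/5)(2/5)(2/5)(2/5) = 0.0256; P(data | r = 4) = (1/5)(1/5)(1/5)(1/5) = 0.0016.
The prior-weighted likelihoods are 3/10 · 0.4096 = 0.12288, 1/5 · 0.1296 = 0.02592, 3/10 · 0.0256 = 0.00768, 1/5 · 0.0016 = 0.00032; with total 0.1568.
Dividing through by the total gives posterior P(r = 1 | data) = 0.78367, P(r = 2 | data) = 0.16531, P(r = 3 | data) = 0.04898, P(r = 4 | data) = 0.0020408.
So P(red next | data) = Σ P(red next | H) P(H | data) = (4/5)(0.78367) + (3/5)(0.16531) + (2/5)(0.04898) + (1/5)(0.0020408) = 0.74612.

0.7461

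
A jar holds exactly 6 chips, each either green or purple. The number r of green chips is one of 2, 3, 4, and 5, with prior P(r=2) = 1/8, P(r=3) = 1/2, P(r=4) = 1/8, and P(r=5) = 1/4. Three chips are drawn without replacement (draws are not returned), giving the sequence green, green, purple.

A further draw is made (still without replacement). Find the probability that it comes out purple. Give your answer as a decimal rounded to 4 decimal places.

0.4444

Compute the likelihood of the observed sequence for each case: P(data | r = 2) = (2/6)(1/5)(4/4) = 1/15; P(data | r = 3) = (3/6)(2/5)(3/4) = 3/20; P(data | r = 4) = (4/6)(3/5)(2/4) = 1/5; P(data | r = 5) = (5/6)(4/5)(1/4) = 1/6.
Multiplying each by its prior: 1/8 · 1/15 = 1/120, 1/2 · 3/20 = 3/40, 1/8 · 1/5 = 1/40, 1/4 · 1/6 = 1/24; with total 3/20.
Dividing through by the total gives posterior P(r = 2 | data) = 1/18, P(r = 3 | data) = 1/2, P(r = 4 | data) = 1/6, P(r = 5 | data) = 5/18.
So P(purple next | data) = Σ P(purple next | H) P(H | data) = (1)(1/18) + (2/3)(1/2) + (1/3)(1/6) + (0)(5/18) = 4/9.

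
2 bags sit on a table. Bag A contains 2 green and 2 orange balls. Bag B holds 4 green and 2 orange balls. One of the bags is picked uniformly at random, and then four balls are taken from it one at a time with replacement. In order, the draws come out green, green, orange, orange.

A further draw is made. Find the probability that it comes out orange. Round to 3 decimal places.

0.426

Under each hypothesis, the probability of the observed sequence is: P(data | bag A) = (2/4)(2/4)(2/4)(2/4) = 0.0625; P(data | bag B) = (4/6)(4/6)(2/6)(2/6) = 0.049383.
The prior-weighted likelihoods are 1/2 · 0.0625 = 0.03125, 1/2 · 0.049383 = 0.024691; these sum to 0.055941.
Dividing through by the total gives posterior P(bag A | data) = 0.55862, P(bag B | data) = 0.44138.
The predictive probability is P(orange next | data) = (1/2)(0.55862) + (1/3)(0.44138) = 0.42644.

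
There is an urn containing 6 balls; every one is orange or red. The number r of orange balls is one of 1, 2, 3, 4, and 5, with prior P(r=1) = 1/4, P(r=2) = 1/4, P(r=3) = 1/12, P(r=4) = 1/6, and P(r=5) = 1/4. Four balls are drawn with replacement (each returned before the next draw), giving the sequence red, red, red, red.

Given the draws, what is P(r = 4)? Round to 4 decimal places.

The likelihood of the observed sequence under each hypothesis: P(data | r = 1) = (5/6)(5/6)(5/6)(5/6) = 0.48225; P(data | r = 2) = (4/6)(4/6)(4/6)(4/6) = 0.19753; P(data | r = 3) = (3/6)(3/6)(3/6)(3/6) = 0.0625; P(data | r = 4) = (2/6)(2/6)(2/6)(2/6) = 0.012346; P(data | r = 5) = (1/6)(1/6)(1/6)(1/6) = 0.0007716.
The prior-weighted likelihoods are 1/4 · 0.48225 = 0.12056, 1/4 · 0.19753 = 0.049383, 1/12 · 0.0625 = 0.0052083, 1/6 · 0.012346 = 0.0020576, 1/4 · 0.0007716 = 0.0001929; with total 0.1774.
By Bayes' rule, P(r = 4 | data) = (0.0020576) / (0.1774) = 0.011598.

0.0116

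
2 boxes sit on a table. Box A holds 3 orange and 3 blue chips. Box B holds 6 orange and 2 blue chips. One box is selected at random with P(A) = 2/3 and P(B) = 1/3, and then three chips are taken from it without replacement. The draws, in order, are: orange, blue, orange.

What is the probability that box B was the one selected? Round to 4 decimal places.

0.3731

The likelihood of the observed sequence under each hypothesis: P(data | box A) = (3/6)(3/5)(2/4) = 3/20; P(data | box B) = (6/8)(2/7)(5/6) = 5/28.
Multiplying each by its prior: 2/3 · 3/20 = 1/10, 1/3 · 5/28 = 5/84; with total 67/420.
So P(box B | data) = (5/84) / (67/420) = 25/67.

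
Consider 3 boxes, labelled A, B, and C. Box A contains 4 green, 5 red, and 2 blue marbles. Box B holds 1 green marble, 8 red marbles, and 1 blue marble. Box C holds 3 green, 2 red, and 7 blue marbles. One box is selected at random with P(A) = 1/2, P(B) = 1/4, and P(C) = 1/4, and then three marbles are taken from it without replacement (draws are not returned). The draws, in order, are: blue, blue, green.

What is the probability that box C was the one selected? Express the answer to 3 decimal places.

0.855

For each hypothesis, P(data | H) works out to: P(data | box A) = (2/11)(1/10)(4/9) = 0.0080808; P(data | box B) = (1/10)(0/9) = 0; P(data | box C) = (7/12)(6/11)(3/10) = 0.095455.
The prior-weighted likelihoods are 1/2 · 0.0080808 = 0.0040404, 1/4 · 0 = 0, 1/4 · 0.095455 = 0.023864; with total 0.027904.
Hence P(box C | data) = (0.023864) / (0.027904) = 0.8552.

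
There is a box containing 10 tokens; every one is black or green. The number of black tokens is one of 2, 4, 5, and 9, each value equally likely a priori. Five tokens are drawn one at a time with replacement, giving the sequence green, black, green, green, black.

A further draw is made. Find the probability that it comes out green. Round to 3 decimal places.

0.606

The likelihood of the observed sequence under each hypothesis: P(data | r = 2) = (8/10)(2/10)(8/10)(8/10)(2/10) = 0.02048; P(data | r = 4) = (6/10)(4/10)(6/10)(6/10)(4/10) = 0.03456; P(data | r = 5) = (5/10)(5/10)(5/10)(5/10)(5/10) = 0.03125; P(data | r = 9) = (1/10)(9/10)(1/10)(1/10)(9/10) = 0.00081.
Weighting by the prior gives 1/4 · 0.02048 = 0.00512, 1/4 · 0.03456 = 0.00864, 1/4 · 0.03125 = 0.0078125, 1/4 · 0.00081 = 0.0002025; summing to 0.021775.
The posterior is then P(r = 2 | data) = 0.23513, P(r = 4 | data) = 0.39679, P(r = 5 | data) = 0.35878, P(r = 9 | data) = 0.0092997.
The predictive probability is P(green next | data) = (4/5)(0.23513) + (3/5)(0.39679) + (1/2)(0.35878) + (1/10)(0.0092997) = 0.6065.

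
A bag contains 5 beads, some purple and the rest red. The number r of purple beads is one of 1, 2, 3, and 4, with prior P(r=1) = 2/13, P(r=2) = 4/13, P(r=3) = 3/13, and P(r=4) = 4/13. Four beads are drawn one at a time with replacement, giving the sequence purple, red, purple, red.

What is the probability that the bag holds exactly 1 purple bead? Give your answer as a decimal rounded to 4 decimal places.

0.0920

Under each hypothesis, the probability of the observed sequence is: P(data | r = 1) = (1/5)(4/5)(1/5)(4/5) = 0.0256; P(data | r = 2) = (2/5)(3/5)(2/5)(3/5) = 0.0576; P(data | r = 3) = (3/5)(2/5)(3/5)(2/5) = 0.0576; P(data | r = 4) = (4/5)(1/5)(4/5)(1/5) = 0.0256.
The prior-weighted likelihoods are 2/13 · 0.0256 = 0.0039385, 4/13 · 0.0576 = 0.017723, 3/13 · 0.0576 = 0.013292, 4/13 · 0.0256 = 0.0078769; summing to 0.042831.
Hence P(r = 1 | data) = (0.0039385) / (0.042831) = 0.091954.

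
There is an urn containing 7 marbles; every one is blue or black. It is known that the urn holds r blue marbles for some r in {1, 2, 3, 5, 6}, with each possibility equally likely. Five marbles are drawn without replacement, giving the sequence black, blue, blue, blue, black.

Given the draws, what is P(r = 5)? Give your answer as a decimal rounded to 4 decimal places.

0.6250

For each hypothesis, P(data | H) works out to: P(data | r = 1) = (6/7)(1/6)(0/5) = 0; P(data | r = 2) = (5/7)(2/6)(1/5)(0/4) = 0; P(data | r = 3) = (4/7)(3/6)(2/5)(1/4)(3/3) = 1/35; P(data | r = 5) = (2/7)(5/6)(4/5)(3/4)(1/3) = 1/21; P(data | r = 6) = (1/7)(6/6)(5/5)(4/4)(0/3) = 0.
Multiplying each by its prior: 1/5 · 0 = 0, 1/5 · 0 = 0, 1/5 · 1/35 = 1/175, 1/5 · 1/21 = 1/105, 1/5 · 0 = 0; summing to 8/525.
So P(r = 5 | data) = (1/105) / (8/525) = 5/8.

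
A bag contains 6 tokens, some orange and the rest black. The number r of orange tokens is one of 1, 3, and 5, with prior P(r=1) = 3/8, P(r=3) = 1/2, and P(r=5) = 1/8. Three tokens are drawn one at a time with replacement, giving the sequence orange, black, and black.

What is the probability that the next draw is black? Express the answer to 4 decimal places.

Compute the likelihood of the observed sequence for each case: P(data | r = 1) = (1/6)(5/6)(5/6) = 0.11574; P(data | r = 3) = (3/6)(3/6)(3/6) = 0.125; P(data | r = 5) = (5/6)(1/6)(1/6) = 0.023148.
The prior-weighted likelihoods are 3/8 · 0.11574 = 0.043403, 1/2 · 0.125 = 0.0625, 1/8 · 0.023148 = 0.0028935; these sum to 0.1088.
Dividing through by the total gives posterior P(r = 1 | data) = 0.39894, P(r = 3 | data) = 0.57447, P(r = 5 | data) = 0.026596.
Averaging over the posterior, P(black next | data) = (5/6)(0.39894) + (1/2)(0.57447) + (1/6)(0.026596) = 0.62411.

0.6241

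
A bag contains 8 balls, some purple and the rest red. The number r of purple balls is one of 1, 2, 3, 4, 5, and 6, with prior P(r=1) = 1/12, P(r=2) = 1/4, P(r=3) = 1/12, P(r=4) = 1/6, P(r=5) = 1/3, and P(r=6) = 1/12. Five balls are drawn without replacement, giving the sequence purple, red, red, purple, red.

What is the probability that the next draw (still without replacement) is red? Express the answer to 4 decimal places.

Compute the likelihood of the observed sequence for each case: P(data | r = 1) = (1/8)(7/7)(6/6)(0/5) = 0; P(data | r = 2) = (2/8)(6/7)(5/6)(1/5)(4/4) = 0.035714; P(data | r = 3) = (3/8)(5/7)(4/6)(2/5)(3/4) = 0.053571; P(data | r = 4) = (4/8)(4/7)(3/6)(3/5)(2/4) = 0.042857; P(data | r = 5) = (5/8)(3/7)(2/6)(4/5)(1/4) = 0.017857; P(data | r = 6) = (6/8)(2/7)(1/6)(5/5)(0/4) = 0.
Weighting by the prior gives 1/12 · 0 = 0, 1/4 · 0.035714 = 0.0089286, 1/12 · 0.053571 = 0.0044643, 1/6 · 0.042857 = 0.0071429, 1/3 · 0.017857 = 0.0059524, 1/12 · 0 = 0; summing to 0.026488.
Dividing through by the total gives posterior P(r = 1 | data) = 0, P(r = 2 | data) = 0.33708, P(r = 3 | data) = 0.16854, P(r = 4 | data) = 0.26966, P(r = 5 | data) = 0.22472, P(r = 6 | data) = 0.
The predictive probability is P(red next | data) = (1)(0.33708) + (2/3)(0.16854) + (1/3)(0.26966) + (0)(0.22472) = 0.53933.

0.5393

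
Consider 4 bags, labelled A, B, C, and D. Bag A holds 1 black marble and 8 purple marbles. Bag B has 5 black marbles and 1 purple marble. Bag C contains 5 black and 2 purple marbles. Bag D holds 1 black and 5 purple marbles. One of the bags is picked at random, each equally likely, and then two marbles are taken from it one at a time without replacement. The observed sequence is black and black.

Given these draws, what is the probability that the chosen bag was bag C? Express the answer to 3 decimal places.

For each hypothesis, P(data | H) works out to: P(data | bag A) = (1/9)(0/8) = 0; P(data | bag B) = (5/6)(4/5) = 2/3; P(data | bag C) = (5/7)(4/6) = 10/21; P(data | bag D) = (1/6)(0/5) = 0.
Weighting by the prior gives 1/4 · 0 = 0, 1/4 · 2/3 = 1/6, 1/4 · 10/21 = 5/42, 1/4 · 0 = 0; these sum to 2/7.
By Bayes' rule, P(bag C | data) = (5/42) / (2/7) = 5/12.

0.417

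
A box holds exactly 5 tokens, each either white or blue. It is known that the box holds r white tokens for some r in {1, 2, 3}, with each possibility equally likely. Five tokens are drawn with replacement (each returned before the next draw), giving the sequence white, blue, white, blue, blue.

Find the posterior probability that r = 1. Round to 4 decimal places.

For each hypothesis, P(data | H) works out to: P(data | r = 1) = (1/5)(4/5)(1/5)(4/5)(4/5) = 0.02048; P(data | r = 2) = (2/5)(3/5)(2/5)(3/5)(3/5) = 0.03456; P(data | r = 3) = (3/5)(2/5)(3/5)(2/5)(2/5) = 0.02304.
Weighting by the prior gives 1/3 · 0.02048 = 0.0068267, 1/3 · 0.03456 = 0.01152, 1/3 · 0.02304 = 0.00768; summing to 0.026027.
Hence P(r = 1 | data) = (0.0068267) / (0.026027) = 0.2623.

0.2623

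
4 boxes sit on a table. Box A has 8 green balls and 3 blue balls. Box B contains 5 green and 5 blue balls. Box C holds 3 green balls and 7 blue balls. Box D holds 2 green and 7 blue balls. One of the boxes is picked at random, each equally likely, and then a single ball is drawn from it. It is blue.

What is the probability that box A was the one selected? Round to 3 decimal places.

0.121

The likelihood of this draw under each hypothesis: P(data | box A) = (3/11) = 3/11; P(data | box B) = (5/10) = 1/2; P(data | box C) = (7/10) = 7/10; P(data | box D) = (7/9) = 7/9.
The prior-weighted likelihoods are 1/4 · 3/11 = 3/44, 1/4 · 1/2 = 1/8, 1/4 · 7/10 = 7/40, 1/4 · 7/9 = 7/36; with total 557/990.
Therefore the posterior P(box A | data) = (3/44) / (557/990) = 135/1114.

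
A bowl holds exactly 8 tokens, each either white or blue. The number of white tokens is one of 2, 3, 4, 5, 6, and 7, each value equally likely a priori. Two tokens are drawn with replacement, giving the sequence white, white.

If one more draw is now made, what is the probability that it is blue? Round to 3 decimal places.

Under each hypothesis, the probability of the observed sequence is: P(data | r = 2) = (2/8)(2/8) = 1/16; P(data | r = 3) = (3/8)(3/8) = 9/64; P(data | r = 4) = (4/8)(4/8) = 1/4; P(data | r = 5) = (5/8)(5/8) = 25/64; P(data | r = 6) = (6/8)(6/8) = 9/16; P(data | r = 7) = (7/8)(7/8) = 49/64.
The prior-weighted likelihoods are 1/6 · 1/16 = 1/96, 1/6 · 9/64 = 3/128, 1/6 · 1/4 = 1/24, 1/6 · 25/64 = 25/384, 1/6 · 9/16 = 3/32, 1/6 · 49/64 = 49/384; these sum to 139/384.
Normalising, the posterior is P(r = 2 | data) = 0.028777, P(r = 3 | data) = 0.064748, P(r = 4 | data) = 0.11511, P(r = 5 | data) = 0.17986, P(r = 6 | data) = 0.25899, P(r = 7 | data) = 0.35252.
Averaging over the posterior, P(blue next | data) = (3/4)(0.028777) + (5/8)(0.064748) + (1/2)(0.11511) + (3/8)(0.17986) + (1/4)(0.25899) + (1/8)(0.35252) = 0.29586.

0.296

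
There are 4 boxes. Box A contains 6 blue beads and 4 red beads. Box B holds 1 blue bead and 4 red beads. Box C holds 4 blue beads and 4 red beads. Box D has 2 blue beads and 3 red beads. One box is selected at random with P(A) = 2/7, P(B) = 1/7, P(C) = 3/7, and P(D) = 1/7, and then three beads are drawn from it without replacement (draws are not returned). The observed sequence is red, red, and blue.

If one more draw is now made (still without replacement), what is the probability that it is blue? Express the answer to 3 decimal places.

Under each hypothesis, the probability of the observed sequence is: P(data | box A) = (4/10)(3/9)(6/8) = 1/10; P(data | box B) = (4/5)(3/4)(1/3) = 1/5; P(data | box C) = (4/8)(3/7)(4/6) = 1/7; P(data | box D) = (3/5)(2/4)(2/3) = 1/5.
The prior-weighted likelihoods are 2/7 · 1/10 = 1/35, 1/7 · 1/5 = 1/35, 3/7 · 1/7 = 3/49, 1/7 · 1/5 = 1/35; with total 36/245.
Normalising, the posterior is P(box A | data) = 7/36, P(box B | data) = 7/36, P(box C | data) = 5/12, P(box D | data) = 7/36.
The predictive probability is P(blue next | data) = (5/7)(7/36) + (0)(7/36) + (3/5)(5/12) + (1/2)(7/36) = 35/72.

0.486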